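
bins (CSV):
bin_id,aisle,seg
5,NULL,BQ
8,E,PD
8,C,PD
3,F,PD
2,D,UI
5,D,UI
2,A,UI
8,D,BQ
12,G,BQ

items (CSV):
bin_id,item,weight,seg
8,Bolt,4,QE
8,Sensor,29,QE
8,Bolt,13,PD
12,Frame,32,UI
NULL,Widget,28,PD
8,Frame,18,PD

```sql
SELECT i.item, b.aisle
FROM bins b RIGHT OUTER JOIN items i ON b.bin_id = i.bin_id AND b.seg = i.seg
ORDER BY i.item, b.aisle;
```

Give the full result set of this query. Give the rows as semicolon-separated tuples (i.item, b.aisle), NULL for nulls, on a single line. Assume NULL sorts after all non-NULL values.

RIGHT JOIN keeps every row from `items`; unmatched rows get NULL for `bins`'s columns.
Matching on b.bin_id = i.bin_id AND b.seg = i.seg. A NULL in a compared column never satisfies the condition.
Matched pairs: 4; unmatched i rows kept: 4.

(Bolt, C); (Bolt, E); (Bolt, NULL); (Frame, C); (Frame, E); (Frame, NULL); (Sensor, NULL); (Widget, NULL)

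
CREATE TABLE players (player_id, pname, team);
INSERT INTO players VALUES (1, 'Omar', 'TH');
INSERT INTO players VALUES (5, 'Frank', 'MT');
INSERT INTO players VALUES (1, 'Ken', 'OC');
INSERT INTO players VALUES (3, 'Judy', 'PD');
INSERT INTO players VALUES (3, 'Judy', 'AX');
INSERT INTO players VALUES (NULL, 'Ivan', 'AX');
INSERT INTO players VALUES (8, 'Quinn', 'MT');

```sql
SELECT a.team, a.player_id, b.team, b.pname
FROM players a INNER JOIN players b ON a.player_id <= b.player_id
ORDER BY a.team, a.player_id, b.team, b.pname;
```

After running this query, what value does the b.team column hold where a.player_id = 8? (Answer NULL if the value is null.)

INNER JOIN keeps only pairs where the ON condition holds.
Matching on a.player_id <= b.player_id. A NULL in a compared column never satisfies the condition.
- a (player_id=1) pairs with 6 row(s) of b.
- a (player_id=5) pairs with 2 row(s) of b.
- a (player_id=1) pairs with 6 row(s) of b.
- a (player_id=3) pairs with 4 row(s) of b.
- a (player_id=3) pairs with 4 row(s) of b.
- a (player_id=NULL) has no partner → excluded.
- a (player_id=8) pairs with 1 row(s) of b.

MT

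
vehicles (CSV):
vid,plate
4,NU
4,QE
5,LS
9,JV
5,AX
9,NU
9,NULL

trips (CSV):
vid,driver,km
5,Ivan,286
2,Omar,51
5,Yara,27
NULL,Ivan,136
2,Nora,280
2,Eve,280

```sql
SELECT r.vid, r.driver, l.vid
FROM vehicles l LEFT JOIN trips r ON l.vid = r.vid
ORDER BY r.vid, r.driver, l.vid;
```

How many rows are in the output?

LEFT JOIN keeps every row from `vehicles`; unmatched rows get NULL for `trips`'s columns.
Matching on l.vid = r.vid. A NULL in a compared column never satisfies the condition.
Matched pairs: 4; unmatched l rows kept: 5.
Total: 4 matched + 5 padded = 9 rows.

9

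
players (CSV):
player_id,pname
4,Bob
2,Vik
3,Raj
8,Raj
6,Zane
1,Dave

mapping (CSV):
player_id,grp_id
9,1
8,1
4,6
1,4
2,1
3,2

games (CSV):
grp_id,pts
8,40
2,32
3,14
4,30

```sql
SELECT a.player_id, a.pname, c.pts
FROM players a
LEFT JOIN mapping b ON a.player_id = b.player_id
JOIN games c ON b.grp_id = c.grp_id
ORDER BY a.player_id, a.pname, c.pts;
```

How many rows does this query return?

Joins associate left-to-right: players LEFT JOIN mapping on player_id gives 6 intermediate row(s).
Then INNER JOIN `games c` on grp_id: keep only rows whose b.grp_id appears in c.
Result: 2 row(s).

2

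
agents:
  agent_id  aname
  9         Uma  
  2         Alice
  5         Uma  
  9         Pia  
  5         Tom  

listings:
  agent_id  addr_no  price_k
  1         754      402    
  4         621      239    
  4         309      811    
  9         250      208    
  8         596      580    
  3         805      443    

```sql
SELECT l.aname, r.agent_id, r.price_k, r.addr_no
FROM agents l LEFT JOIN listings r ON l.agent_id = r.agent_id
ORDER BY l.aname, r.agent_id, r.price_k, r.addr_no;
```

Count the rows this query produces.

LEFT JOIN keeps every row from `agents`; unmatched rows get NULL for `listings`'s columns.
Matching on l.agent_id = r.agent_id.
Matched pairs: 2; unmatched l rows kept: 3.
Total: 2 matched + 3 padded = 5 rows.

5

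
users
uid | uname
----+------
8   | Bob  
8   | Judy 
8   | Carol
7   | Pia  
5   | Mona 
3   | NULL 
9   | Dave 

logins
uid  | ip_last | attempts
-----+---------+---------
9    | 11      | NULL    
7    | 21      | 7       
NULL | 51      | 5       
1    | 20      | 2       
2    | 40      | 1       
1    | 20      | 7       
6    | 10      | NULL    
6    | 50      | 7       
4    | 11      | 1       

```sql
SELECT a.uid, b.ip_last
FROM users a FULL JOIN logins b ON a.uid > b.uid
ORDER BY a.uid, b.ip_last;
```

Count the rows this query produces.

43

FULL OUTER JOIN keeps every row from both sides; unmatched rows get NULL for the other side's columns.
Matching on a.uid > b.uid. A NULL in a compared column never satisfies the condition.
Matched pairs: 41; unmatched a rows kept: 0; unmatched b rows kept: 2.
Total: 41 matched + 2 padded = 43 rows.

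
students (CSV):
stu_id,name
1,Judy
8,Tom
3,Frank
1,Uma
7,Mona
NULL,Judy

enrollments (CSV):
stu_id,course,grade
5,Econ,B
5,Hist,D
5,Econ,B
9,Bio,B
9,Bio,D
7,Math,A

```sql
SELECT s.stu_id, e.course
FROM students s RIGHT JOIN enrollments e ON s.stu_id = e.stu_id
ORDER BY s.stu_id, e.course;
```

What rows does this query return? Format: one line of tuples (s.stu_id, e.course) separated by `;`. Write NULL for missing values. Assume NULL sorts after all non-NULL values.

RIGHT JOIN keeps every row from `enrollments`; unmatched rows get NULL for `students`'s columns.
Matching on s.stu_id = e.stu_id. A NULL in a compared column never satisfies the condition.
- s[0] stu_id=1 → no match.
- s[1] stu_id=8 → no match.
- s[2] stu_id=3 → no match.
- s[3] stu_id=1 → no match.
- s[4] stu_id=7 → 1 match(es) in e → 1 row(s).
- s[5] stu_id=NULL → no match.
- 5 row(s) from e found no s partner → padded with NULL.
After projecting and ordering:
s.stu_id | e.course
7 | Math
NULL | Bio
NULL | Bio
NULL | Econ
NULL | Econ
NULL | Hist

(7, Math); (NULL, Bio); (NULL, Bio); (NULL, Econ); (NULL, Econ); (NULL, Hist)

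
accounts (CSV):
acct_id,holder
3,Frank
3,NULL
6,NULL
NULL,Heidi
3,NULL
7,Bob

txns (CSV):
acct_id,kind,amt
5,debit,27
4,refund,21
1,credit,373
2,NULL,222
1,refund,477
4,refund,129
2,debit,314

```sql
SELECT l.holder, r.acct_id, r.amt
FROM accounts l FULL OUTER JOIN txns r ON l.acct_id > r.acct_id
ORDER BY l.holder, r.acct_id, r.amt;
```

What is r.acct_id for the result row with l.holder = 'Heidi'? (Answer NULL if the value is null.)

NULL

FULL OUTER JOIN keeps every row from both sides; unmatched rows get NULL for the other side's columns.
Matching on l.acct_id > r.acct_id. A NULL in a compared column never satisfies the condition.
- l row (acct_id=3): matches 4 r row(s) → 4 output row(s).
- l row (acct_id=3): matches 4 r row(s) → 4 output row(s).
- l row (acct_id=6): matches 7 r row(s) → 7 output row(s).
- l row (acct_id=NULL): no match → kept, r columns NULL.
- l row (acct_id=3): matches 4 r row(s) → 4 output row(s).
- l row (acct_id=7): matches 7 r row(s) → 7 output row(s).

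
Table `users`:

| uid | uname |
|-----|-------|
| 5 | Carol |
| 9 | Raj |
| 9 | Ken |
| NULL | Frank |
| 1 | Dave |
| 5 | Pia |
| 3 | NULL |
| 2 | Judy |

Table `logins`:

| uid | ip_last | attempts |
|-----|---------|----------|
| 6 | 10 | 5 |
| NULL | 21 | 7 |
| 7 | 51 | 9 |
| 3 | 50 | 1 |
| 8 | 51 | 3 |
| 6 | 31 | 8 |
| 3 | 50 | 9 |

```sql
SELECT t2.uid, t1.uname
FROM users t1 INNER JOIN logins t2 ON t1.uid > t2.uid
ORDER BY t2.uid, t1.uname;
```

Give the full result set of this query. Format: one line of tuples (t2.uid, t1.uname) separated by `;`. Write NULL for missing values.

(3, Carol); (3, Carol); (3, Ken); (3, Ken); (3, Pia); (3, Pia); (3, Raj); (3, Raj); (6, Ken); (6, Ken); (6, Raj); (6, Raj); (7, Ken); (7, Raj); (8, Ken); (8, Raj)

INNER JOIN keeps only pairs where the ON condition holds.
Matching on t1.uid > t2.uid. A NULL in a compared column never satisfies the condition.
Matched pairs: 16.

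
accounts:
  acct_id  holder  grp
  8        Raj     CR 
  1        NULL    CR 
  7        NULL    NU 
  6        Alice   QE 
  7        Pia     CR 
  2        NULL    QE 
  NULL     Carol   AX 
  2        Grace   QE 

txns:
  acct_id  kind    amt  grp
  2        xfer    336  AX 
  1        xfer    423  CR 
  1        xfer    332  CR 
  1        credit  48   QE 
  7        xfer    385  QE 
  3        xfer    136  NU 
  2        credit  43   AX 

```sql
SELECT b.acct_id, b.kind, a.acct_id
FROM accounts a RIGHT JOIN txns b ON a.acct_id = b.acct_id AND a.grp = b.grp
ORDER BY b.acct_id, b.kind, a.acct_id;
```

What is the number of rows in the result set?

7

RIGHT JOIN keeps every row from `txns`; unmatched rows get NULL for `accounts`'s columns.
Matching on a.acct_id = b.acct_id AND a.grp = b.grp. A NULL in a compared column never satisfies the condition.
- a row (acct_id=8, grp=CR): no match.
- a row (acct_id=1, grp=CR): matches 2 b row(s) → 2 output row(s).
- a row (acct_id=7, grp=NU): no match.
- a row (acct_id=6, grp=QE): no match.
- a row (acct_id=7, grp=CR): no match.
- a row (acct_id=2, grp=QE): no match.
- a row (acct_id=NULL, grp=AX): no match.
- a row (acct_id=2, grp=QE): no match.
- 5 row(s) from b found no a partner → padded with NULL.
Total: 2 matched + 5 padded = 7 rows.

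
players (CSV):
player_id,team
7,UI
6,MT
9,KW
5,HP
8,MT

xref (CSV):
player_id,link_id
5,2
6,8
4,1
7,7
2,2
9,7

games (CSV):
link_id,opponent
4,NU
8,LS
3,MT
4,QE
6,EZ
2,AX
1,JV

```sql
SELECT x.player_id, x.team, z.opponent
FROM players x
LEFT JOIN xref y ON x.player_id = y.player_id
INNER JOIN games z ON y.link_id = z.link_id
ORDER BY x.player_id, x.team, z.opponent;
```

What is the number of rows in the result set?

2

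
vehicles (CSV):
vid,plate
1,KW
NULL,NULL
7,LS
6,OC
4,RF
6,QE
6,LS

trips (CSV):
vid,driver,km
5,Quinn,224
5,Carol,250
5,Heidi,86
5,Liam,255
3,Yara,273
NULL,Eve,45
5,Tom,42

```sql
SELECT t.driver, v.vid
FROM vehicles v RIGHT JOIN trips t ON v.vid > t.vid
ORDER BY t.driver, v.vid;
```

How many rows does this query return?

RIGHT JOIN keeps every row from `trips`; unmatched rows get NULL for `vehicles`'s columns.
Matching on v.vid > t.vid. A NULL in a compared column never satisfies the condition.
- vid=1: no matching t row.
- vid=NULL: no matching t row.
- vid=7: 6 matching t row(s), so 6 row(s) emitted.
- vid=6: 6 matching t row(s), so 6 row(s) emitted.
- vid=4: 1 matching t row(s), so 1 row(s) emitted.
- vid=6: 6 matching t row(s), so 6 row(s) emitted.
- vid=6: 6 matching t row(s), so 6 row(s) emitted.
- 1 t row(s) had no v match → kept, v columns NULL.
Total: 25 matched + 1 padded = 26 rows.

26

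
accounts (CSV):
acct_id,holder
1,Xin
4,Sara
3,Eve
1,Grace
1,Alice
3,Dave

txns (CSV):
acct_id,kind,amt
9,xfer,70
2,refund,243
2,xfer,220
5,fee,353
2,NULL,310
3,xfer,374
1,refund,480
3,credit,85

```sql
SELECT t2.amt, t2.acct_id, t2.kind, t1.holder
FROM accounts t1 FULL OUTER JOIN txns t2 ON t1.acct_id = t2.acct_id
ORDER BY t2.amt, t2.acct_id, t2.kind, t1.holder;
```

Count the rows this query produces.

13

FULL OUTER JOIN keeps every row from both sides; unmatched rows get NULL for the other side's columns.
Matching on t1.acct_id = t2.acct_id.
- t1 (acct_id=1) pairs with 1 row(s) of t2.
- t1 (acct_id=4) has no partner → padded with NULL.
- t1 (acct_id=3) pairs with 2 row(s) of t2.
- t1 (acct_id=1) pairs with 1 row(s) of t2.
- t1 (acct_id=1) pairs with 1 row(s) of t2.
- t1 (acct_id=3) pairs with 2 row(s) of t2.
- 5 row(s) from t2 found no t1 partner → padded with NULL.
Total: 7 matched + 6 padded = 13 rows.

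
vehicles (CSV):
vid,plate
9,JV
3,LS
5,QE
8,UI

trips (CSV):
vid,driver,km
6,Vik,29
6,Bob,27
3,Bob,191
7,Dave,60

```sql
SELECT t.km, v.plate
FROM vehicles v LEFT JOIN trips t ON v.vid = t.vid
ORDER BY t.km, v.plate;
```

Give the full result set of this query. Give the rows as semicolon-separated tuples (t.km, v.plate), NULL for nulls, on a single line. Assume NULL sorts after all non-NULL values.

(191, LS); (NULL, JV); (NULL, QE); (NULL, UI)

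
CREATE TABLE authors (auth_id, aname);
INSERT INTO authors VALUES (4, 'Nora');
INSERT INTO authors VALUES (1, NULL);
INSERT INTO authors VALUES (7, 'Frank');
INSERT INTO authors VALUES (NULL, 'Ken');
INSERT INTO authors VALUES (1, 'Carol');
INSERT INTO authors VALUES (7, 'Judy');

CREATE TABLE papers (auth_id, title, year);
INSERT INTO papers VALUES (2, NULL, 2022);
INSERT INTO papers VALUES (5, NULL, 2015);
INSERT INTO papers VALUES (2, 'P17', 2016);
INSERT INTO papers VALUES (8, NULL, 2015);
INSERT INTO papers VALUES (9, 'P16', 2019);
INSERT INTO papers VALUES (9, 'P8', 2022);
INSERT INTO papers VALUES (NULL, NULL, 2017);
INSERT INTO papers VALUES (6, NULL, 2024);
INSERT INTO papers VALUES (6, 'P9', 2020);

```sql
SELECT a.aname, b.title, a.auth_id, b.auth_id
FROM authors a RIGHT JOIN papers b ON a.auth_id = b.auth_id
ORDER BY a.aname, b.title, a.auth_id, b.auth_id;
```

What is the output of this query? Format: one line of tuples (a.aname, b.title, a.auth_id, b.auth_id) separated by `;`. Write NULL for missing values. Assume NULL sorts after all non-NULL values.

RIGHT JOIN keeps every row from `papers`; unmatched rows get NULL for `authors`'s columns.
Matching on a.auth_id = b.auth_id. A NULL in a compared column never satisfies the condition.
- auth_id=4: no matching b row.
- auth_id=1: no matching b row.
- auth_id=7: no matching b row.
- auth_id=NULL: no matching b row.
- auth_id=1: no matching b row.
- auth_id=7: no matching b row.
- 9 row(s) from b found no a partner → padded with NULL.
After projecting and ordering:
a.aname | b.title | a.auth_id | b.auth_id
NULL | P16 | NULL | 9
NULL | P17 | NULL | 2
NULL | P8 | NULL | 9
NULL | P9 | NULL | 6
NULL | NULL | NULL | 2
NULL | NULL | NULL | 5
NULL | NULL | NULL | 6
NULL | NULL | NULL | 8
NULL | NULL | NULL | NULL

(NULL, P16, NULL, 9); (NULL, P17, NULL, 2); (NULL, P8, NULL, 9); (NULL, P9, NULL, 6); (NULL, NULL, NULL, 2); (NULL, NULL, NULL, 5); (NULL, NULL, NULL, 6); (NULL, NULL, NULL, 8); (NULL, NULL, NULL, NULL)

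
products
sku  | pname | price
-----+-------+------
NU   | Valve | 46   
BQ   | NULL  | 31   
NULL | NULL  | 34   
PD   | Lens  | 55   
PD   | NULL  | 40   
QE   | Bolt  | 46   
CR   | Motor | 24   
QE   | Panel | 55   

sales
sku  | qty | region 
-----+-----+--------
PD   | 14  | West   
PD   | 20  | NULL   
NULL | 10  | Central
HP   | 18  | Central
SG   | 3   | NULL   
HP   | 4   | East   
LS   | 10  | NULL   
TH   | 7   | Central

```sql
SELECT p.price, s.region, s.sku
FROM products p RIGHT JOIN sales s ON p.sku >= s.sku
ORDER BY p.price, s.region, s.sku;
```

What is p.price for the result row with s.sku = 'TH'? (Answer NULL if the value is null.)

NULL

RIGHT JOIN keeps every row from `sales`; unmatched rows get NULL for `products`'s columns.
Matching on p.sku >= s.sku. A NULL in a compared column never satisfies the condition.
Matched pairs: 23; unmatched s rows kept: 3.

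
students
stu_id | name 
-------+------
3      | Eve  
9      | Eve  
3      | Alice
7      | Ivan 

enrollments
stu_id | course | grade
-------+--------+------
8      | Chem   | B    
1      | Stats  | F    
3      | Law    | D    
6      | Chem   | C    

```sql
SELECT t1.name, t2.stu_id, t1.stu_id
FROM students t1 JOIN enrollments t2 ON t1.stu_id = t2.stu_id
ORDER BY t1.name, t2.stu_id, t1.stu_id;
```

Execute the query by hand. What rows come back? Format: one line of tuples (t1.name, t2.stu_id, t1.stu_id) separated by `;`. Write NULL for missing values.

(Alice, 3, 3); (Eve, 3, 3)

INNER JOIN keeps only pairs where the ON condition holds.
Matching on t1.stu_id = t2.stu_id.
- t1 row (stu_id=3): matches 1 t2 row(s) → 1 output row(s).
- t1 row (stu_id=9): no match → dropped.
- t1 row (stu_id=3): matches 1 t2 row(s) → 1 output row(s).
- t1 row (stu_id=7): no match → dropped.
After projecting and ordering:
t1.name | t2.stu_id | t1.stu_id
Alice | 3 | 3
Eve | 3 | 3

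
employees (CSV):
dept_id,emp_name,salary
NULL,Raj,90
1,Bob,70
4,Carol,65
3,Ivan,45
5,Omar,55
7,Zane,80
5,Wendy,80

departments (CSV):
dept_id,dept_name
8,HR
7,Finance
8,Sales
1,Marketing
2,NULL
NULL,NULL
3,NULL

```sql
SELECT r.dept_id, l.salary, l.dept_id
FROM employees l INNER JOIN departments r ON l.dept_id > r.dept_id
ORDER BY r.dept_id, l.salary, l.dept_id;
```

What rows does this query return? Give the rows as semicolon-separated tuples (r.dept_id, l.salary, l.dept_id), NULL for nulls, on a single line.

(1, 45, 3); (1, 55, 5); (1, 65, 4); (1, 80, 5); (1, 80, 7); (2, 45, 3); (2, 55, 5); (2, 65, 4); (2, 80, 5); (2, 80, 7); (3, 55, 5); (3, 65, 4); (3, 80, 5); (3, 80, 7)

INNER JOIN keeps only pairs where the ON condition holds.
Matching on l.dept_id > r.dept_id. A NULL in a compared column never satisfies the condition.
Matched pairs: 14.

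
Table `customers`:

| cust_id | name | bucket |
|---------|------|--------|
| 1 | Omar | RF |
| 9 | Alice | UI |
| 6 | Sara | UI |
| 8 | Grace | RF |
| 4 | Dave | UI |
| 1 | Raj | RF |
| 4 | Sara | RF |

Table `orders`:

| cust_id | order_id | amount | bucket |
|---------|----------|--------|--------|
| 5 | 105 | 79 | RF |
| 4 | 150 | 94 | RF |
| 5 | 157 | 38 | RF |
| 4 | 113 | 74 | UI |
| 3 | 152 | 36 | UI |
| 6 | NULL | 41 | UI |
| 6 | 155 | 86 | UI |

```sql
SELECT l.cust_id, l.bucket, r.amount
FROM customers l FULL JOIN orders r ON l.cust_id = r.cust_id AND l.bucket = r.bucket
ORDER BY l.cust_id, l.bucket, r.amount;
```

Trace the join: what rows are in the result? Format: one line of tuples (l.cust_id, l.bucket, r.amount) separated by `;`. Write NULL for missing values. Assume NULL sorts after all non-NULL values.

(1, RF, NULL); (1, RF, NULL); (4, RF, 94); (4, UI, 74); (6, UI, 41); (6, UI, 86); (8, RF, NULL); (9, UI, NULL); (NULL, NULL, 36); (NULL, NULL, 38); (NULL, NULL, 79)

FULL OUTER JOIN keeps every row from both sides; unmatched rows get NULL for the other side's columns.
Matching on l.cust_id = r.cust_id AND l.bucket = r.bucket.
- l (cust_id=1, bucket=RF) has no partner → padded with NULL.
- l (cust_id=9, bucket=UI) has no partner → padded with NULL.
- l (cust_id=6, bucket=UI) pairs with 2 row(s) of r.
- l (cust_id=8, bucket=RF) has no partner → padded with NULL.
- l (cust_id=4, bucket=UI) pairs with 1 row(s) of r.
- l (cust_id=1, bucket=RF) has no partner → padded with NULL.
- l (cust_id=4, bucket=RF) pairs with 1 row(s) of r.
- plus 3 unmatched r row(s), each kept with NULL l columns.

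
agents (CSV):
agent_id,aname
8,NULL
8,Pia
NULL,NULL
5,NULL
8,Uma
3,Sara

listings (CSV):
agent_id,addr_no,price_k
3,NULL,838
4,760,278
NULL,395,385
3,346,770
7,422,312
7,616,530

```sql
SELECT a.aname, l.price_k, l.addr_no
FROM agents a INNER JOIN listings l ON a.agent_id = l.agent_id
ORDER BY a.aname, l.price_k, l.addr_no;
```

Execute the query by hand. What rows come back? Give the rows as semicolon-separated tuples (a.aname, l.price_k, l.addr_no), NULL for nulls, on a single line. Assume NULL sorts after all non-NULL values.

(Sara, 770, 346); (Sara, 838, NULL)

INNER JOIN keeps only pairs where the ON condition holds.
Matching on a.agent_id = l.agent_id. A NULL in a compared column never satisfies the condition.
- a[0] agent_id=8 → no match; dropped.
- a[1] agent_id=8 → no match; dropped.
- a[2] agent_id=NULL → no match; dropped.
- a[3] agent_id=5 → no match; dropped.
- a[4] agent_id=8 → no match; dropped.
- a[5] agent_id=3 → 2 match(es) in l → 2 row(s).
After projecting and ordering:
a.aname | l.price_k | l.addr_no
Sara | 770 | 346
Sara | 838 | NULL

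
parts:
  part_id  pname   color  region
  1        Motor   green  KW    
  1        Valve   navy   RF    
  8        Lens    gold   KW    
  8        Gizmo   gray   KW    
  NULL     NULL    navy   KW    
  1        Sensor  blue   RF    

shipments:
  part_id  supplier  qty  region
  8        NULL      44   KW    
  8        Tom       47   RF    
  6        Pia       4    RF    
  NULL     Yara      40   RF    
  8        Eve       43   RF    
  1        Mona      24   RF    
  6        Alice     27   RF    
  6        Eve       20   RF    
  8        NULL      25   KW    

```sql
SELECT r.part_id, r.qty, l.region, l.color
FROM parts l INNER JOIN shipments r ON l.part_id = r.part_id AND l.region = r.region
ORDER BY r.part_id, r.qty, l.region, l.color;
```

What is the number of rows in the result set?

6

INNER JOIN keeps only pairs where the ON condition holds.
Matching on l.part_id = r.part_id AND l.region = r.region. A NULL in a compared column never satisfies the condition.
- l row (part_id=1, region=KW): no match → dropped.
- l row (part_id=1, region=RF): matches 1 r row(s) → 1 output row(s).
- l row (part_id=8, region=KW): matches 2 r row(s) → 2 output row(s).
- l row (part_id=8, region=KW): matches 2 r row(s) → 2 output row(s).
- l row (part_id=NULL, region=KW): no match → dropped.
- l row (part_id=1, region=RF): matches 1 r row(s) → 1 output row(s).
Total: 6 rows.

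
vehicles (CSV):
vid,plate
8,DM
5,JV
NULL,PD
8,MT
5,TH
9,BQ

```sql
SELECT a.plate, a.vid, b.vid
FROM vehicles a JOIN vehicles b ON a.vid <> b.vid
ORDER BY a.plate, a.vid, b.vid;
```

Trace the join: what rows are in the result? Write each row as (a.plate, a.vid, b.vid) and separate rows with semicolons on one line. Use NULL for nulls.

(BQ, 9, 5); (BQ, 9, 5); (BQ, 9, 8); (BQ, 9, 8); (DM, 8, 5); (DM, 8, 5); (DM, 8, 9); (JV, 5, 8); (JV, 5, 8); (JV, 5, 9); (MT, 8, 5); (MT, 8, 5); (MT, 8, 9); (TH, 5, 8); (TH, 5, 8); (TH, 5, 9)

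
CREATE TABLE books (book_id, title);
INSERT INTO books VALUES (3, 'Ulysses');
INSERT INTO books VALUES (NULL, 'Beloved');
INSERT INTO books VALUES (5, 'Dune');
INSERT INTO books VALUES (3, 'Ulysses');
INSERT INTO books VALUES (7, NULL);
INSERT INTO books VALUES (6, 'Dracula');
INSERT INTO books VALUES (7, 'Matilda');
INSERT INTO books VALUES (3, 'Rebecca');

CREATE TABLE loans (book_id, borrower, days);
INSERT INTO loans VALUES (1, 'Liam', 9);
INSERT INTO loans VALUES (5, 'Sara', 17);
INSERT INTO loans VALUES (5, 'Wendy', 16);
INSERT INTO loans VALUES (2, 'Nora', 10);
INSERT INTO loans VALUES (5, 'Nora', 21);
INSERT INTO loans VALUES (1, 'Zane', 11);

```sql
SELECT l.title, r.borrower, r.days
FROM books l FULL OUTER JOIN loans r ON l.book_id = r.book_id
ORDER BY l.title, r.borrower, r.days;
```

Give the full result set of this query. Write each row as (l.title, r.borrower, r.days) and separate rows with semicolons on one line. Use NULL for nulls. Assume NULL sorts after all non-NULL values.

(Beloved, NULL, NULL); (Dracula, NULL, NULL); (Dune, Nora, 21); (Dune, Sara, 17); (Dune, Wendy, 16); (Matilda, NULL, NULL); (Rebecca, NULL, NULL); (Ulysses, NULL, NULL); (Ulysses, NULL, NULL); (NULL, Liam, 9); (NULL, Nora, 10); (NULL, Zane, 11); (NULL, NULL, NULL)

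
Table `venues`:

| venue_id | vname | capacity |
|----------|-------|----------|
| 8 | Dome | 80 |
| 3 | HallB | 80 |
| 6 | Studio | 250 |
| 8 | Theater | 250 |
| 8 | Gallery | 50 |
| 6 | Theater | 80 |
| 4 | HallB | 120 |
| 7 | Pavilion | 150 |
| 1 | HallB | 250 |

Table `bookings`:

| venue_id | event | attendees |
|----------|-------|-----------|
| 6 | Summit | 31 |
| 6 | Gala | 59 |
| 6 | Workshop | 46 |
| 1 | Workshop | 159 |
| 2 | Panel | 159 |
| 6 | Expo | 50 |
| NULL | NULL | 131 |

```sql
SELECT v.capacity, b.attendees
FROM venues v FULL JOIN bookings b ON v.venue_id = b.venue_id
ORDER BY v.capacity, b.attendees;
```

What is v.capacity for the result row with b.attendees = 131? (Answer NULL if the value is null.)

NULL

FULL OUTER JOIN keeps every row from both sides; unmatched rows get NULL for the other side's columns.
Matching on v.venue_id = b.venue_id. A NULL in a compared column never satisfies the condition.
- venue_id=8: no b row matches, row kept with b columns NULL.
- venue_id=3: no b row matches, row kept with b columns NULL.
- venue_id=6: 4 matching b row(s), so 4 row(s) emitted.
- venue_id=8: no b row matches, row kept with b columns NULL.
- venue_id=8: no b row matches, row kept with b columns NULL.
- venue_id=6: 4 matching b row(s), so 4 row(s) emitted.
- venue_id=4: no b row matches, row kept with b columns NULL.
- venue_id=7: no b row matches, row kept with b columns NULL.
- venue_id=1: 1 matching b row(s), so 1 row(s) emitted.
- plus 2 unmatched b row(s), each kept with NULL v columns.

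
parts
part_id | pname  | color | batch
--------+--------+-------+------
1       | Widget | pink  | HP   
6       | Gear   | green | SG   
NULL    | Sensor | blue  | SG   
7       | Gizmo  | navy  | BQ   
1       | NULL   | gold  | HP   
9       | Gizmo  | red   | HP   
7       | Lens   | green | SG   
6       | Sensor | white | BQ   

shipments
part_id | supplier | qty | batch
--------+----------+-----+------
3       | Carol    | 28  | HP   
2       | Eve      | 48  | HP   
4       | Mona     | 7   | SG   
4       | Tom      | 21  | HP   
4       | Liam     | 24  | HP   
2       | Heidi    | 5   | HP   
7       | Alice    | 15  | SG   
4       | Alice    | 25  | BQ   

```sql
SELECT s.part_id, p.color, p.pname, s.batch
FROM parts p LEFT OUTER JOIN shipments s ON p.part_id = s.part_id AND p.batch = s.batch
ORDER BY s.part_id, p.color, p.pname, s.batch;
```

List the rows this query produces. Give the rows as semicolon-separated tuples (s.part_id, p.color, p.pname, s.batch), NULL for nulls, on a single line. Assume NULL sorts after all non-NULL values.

(7, green, Lens, SG); (NULL, blue, Sensor, NULL); (NULL, gold, NULL, NULL); (NULL, green, Gear, NULL); (NULL, navy, Gizmo, NULL); (NULL, pink, Widget, NULL); (NULL, red, Gizmo, NULL); (NULL, white, Sensor, NULL)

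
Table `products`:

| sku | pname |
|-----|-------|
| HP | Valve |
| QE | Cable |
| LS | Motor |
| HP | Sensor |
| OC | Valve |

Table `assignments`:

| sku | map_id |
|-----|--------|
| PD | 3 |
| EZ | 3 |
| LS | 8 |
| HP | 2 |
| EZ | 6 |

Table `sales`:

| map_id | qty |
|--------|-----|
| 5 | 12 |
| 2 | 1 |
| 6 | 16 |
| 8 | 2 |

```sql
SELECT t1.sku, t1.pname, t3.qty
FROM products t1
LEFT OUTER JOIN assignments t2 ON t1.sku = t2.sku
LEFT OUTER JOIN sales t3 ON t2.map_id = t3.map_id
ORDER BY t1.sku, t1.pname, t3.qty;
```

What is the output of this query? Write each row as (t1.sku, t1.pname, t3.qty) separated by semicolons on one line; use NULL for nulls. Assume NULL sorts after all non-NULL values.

(HP, Sensor, 1); (HP, Valve, 1); (LS, Motor, 2); (OC, Valve, NULL); (QE, Cable, NULL)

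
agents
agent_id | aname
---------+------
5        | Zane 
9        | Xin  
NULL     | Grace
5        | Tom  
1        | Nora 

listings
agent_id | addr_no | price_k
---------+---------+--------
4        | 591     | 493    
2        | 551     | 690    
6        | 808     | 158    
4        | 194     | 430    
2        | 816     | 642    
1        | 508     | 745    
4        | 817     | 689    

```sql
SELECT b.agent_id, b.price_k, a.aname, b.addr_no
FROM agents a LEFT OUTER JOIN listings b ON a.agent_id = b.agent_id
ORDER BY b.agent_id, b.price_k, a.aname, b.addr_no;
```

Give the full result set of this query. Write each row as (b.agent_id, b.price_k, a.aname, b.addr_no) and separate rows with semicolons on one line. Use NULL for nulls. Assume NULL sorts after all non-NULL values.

LEFT JOIN keeps every row from `agents`; unmatched rows get NULL for `listings`'s columns.
Matching on a.agent_id = b.agent_id. A NULL in a compared column never satisfies the condition.
Matched pairs: 1; unmatched a rows kept: 4.

(1, 745, Nora, 508); (NULL, NULL, Grace, NULL); (NULL, NULL, Tom, NULL); (NULL, NULL, Xin, NULL); (NULL, NULL, Zane, NULL)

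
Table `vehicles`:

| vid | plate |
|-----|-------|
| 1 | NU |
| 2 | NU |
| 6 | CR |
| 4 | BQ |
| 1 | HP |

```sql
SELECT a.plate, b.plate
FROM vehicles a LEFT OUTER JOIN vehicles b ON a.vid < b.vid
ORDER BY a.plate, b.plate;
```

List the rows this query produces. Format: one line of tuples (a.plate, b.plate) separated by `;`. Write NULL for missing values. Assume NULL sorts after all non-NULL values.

LEFT JOIN keeps every row from `vehicles a`; unmatched rows get NULL for `vehicles b`'s columns.
Matching on a.vid < b.vid.
Matched pairs: 9; unmatched a rows kept: 1.

(BQ, CR); (CR, NULL); (HP, BQ); (HP, CR); (HP, NU); (NU, BQ); (NU, BQ); (NU, CR); (NU, CR); (NU, NU)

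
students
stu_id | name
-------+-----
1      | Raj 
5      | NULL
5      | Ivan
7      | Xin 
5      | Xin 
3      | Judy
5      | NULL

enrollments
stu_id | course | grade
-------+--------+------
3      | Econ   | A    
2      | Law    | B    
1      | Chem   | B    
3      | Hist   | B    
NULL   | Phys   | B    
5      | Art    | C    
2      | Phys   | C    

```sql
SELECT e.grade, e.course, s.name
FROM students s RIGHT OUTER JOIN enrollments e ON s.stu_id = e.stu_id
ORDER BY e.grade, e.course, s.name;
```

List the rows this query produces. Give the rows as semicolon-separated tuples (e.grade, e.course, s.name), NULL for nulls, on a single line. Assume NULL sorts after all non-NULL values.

(A, Econ, Judy); (B, Chem, Raj); (B, Hist, Judy); (B, Law, NULL); (B, Phys, NULL); (C, Art, Ivan); (C, Art, Xin); (C, Art, NULL); (C, Art, NULL); (C, Phys, NULL)

RIGHT JOIN keeps every row from `enrollments`; unmatched rows get NULL for `students`'s columns.
Matching on s.stu_id = e.stu_id. A NULL in a compared column never satisfies the condition.
- stu_id=1: 1 matching e row(s), so 1 row(s) emitted.
- stu_id=5: 1 matching e row(s), so 1 row(s) emitted.
- stu_id=5: 1 matching e row(s), so 1 row(s) emitted.
- stu_id=7: no matching e row.
- stu_id=5: 1 matching e row(s), so 1 row(s) emitted.
- stu_id=3: 2 matching e row(s), so 2 row(s) emitted.
- stu_id=5: 1 matching e row(s), so 1 row(s) emitted.
- plus 3 unmatched e row(s), each kept with NULL s columns.
After projecting and ordering:
e.grade | e.course | s.name
A | Econ | Judy
B | Chem | Raj
B | Hist | Judy
B | Law | NULL
B | Phys | NULL
C | Art | Ivan
C | Art | Xin
C | Art | NULL
C | Art | NULL
C | Phys | NULL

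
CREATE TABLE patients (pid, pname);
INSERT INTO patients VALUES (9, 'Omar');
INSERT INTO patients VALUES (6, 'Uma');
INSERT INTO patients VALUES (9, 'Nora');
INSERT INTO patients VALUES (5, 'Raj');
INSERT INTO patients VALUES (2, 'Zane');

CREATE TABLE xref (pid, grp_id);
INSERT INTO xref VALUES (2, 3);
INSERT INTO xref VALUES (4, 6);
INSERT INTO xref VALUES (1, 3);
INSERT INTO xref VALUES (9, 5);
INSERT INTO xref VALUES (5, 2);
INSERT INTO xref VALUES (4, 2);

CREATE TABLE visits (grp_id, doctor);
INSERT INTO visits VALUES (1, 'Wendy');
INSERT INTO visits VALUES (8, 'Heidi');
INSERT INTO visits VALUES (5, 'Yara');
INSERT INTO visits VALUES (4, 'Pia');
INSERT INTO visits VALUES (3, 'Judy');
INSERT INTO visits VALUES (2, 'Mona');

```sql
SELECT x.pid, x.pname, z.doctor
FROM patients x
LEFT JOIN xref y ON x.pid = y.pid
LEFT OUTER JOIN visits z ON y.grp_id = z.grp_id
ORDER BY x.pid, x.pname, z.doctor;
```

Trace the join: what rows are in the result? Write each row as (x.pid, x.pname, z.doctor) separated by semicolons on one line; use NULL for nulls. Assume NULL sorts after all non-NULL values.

Evaluate left to right. First `patients x LEFT JOIN xref y` on pid: 5 row(s).
Then LEFT JOIN `visits z` on grp_id: each of those 5 rows is kept; rows whose y.grp_id has no match in z get NULL for z's columns.

(2, Zane, Judy); (5, Raj, Mona); (6, Uma, NULL); (9, Nora, Yara); (9, Omar, Yara)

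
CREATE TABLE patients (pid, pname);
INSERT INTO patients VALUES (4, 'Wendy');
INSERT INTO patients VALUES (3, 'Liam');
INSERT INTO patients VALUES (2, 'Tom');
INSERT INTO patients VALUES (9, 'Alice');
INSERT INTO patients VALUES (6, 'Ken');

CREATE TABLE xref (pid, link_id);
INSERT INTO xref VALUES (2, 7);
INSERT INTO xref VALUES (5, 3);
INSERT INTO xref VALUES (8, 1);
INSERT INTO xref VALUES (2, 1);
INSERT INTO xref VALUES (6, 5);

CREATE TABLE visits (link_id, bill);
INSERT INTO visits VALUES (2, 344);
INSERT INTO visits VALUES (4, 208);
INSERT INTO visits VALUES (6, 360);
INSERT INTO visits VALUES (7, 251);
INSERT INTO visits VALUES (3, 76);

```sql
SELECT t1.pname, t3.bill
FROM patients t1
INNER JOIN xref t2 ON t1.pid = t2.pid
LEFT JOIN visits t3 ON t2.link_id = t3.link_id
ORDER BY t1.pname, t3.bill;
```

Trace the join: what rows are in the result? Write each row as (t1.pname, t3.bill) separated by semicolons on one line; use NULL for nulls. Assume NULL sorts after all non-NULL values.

Evaluate left to right. First `patients t1 INNER JOIN xref t2` on pid: 3 row(s).
Then LEFT JOIN `visits t3` on link_id: each of those 3 rows is kept; rows whose t2.link_id has no match in t3 get NULL for t3's columns.

(Ken, NULL); (Tom, 251); (Tom, NULL)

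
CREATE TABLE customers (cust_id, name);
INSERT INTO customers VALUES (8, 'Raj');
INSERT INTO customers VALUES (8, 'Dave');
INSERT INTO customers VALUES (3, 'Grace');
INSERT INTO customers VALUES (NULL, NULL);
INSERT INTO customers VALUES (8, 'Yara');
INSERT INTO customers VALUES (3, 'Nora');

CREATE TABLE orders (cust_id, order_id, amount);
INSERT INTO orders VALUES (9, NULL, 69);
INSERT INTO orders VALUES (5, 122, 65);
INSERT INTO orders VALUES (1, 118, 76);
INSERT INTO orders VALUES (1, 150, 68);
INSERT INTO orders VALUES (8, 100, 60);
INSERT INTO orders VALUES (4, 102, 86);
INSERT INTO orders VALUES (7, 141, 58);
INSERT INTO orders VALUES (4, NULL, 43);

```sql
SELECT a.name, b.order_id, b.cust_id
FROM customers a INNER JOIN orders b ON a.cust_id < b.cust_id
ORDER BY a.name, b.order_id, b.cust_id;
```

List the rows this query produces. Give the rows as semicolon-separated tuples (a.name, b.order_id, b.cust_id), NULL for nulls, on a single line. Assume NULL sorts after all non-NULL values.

INNER JOIN keeps only pairs where the ON condition holds.
Matching on a.cust_id < b.cust_id. A NULL in a compared column never satisfies the condition.
Matched pairs: 15.

(Dave, NULL, 9); (Grace, 100, 8); (Grace, 102, 4); (Grace, 122, 5); (Grace, 141, 7); (Grace, NULL, 4); (Grace, NULL, 9); (Nora, 100, 8); (Nora, 102, 4); (Nora, 122, 5); (Nora, 141, 7); (Nora, NULL, 4); (Nora, NULL, 9); (Raj, NULL, 9); (Yara, NULL, 9)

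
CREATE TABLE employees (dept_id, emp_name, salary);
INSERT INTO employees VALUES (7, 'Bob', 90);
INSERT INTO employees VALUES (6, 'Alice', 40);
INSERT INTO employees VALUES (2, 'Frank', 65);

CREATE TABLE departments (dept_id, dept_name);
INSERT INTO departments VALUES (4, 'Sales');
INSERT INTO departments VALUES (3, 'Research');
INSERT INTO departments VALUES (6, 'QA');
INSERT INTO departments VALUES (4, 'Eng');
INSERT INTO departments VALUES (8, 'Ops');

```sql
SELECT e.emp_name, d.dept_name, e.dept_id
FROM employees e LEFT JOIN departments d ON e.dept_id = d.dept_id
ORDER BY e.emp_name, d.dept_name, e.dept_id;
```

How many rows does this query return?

3

LEFT JOIN keeps every row from `employees`; unmatched rows get NULL for `departments`'s columns.
Matching on e.dept_id = d.dept_id.
- dept_id=7: no d row matches, row kept with d columns NULL.
- dept_id=6: 1 matching d row(s), so 1 row(s) emitted.
- dept_id=2: no d row matches, row kept with d columns NULL.
Total: 1 matched + 2 padded = 3 rows.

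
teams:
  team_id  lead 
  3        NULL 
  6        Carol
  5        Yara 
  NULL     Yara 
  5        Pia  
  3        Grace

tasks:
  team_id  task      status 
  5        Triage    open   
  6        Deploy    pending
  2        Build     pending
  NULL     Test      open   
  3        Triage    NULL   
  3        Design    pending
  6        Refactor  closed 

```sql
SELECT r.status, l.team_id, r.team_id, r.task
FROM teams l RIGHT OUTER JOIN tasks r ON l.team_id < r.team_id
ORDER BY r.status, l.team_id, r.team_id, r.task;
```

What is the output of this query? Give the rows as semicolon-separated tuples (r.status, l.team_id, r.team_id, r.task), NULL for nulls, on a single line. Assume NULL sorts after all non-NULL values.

RIGHT JOIN keeps every row from `tasks`; unmatched rows get NULL for `teams`'s columns.
Matching on l.team_id < r.team_id. A NULL in a compared column never satisfies the condition.
- l (team_id=3) pairs with 3 row(s) of r.
- l (team_id=6) has no partner in r.
- l (team_id=5) pairs with 2 row(s) of r.
- l (team_id=NULL) has no partner in r.
- l (team_id=5) pairs with 2 row(s) of r.
- l (team_id=3) pairs with 3 row(s) of r.
- 4 row(s) from r found no l partner → padded with NULL.

(closed, 3, 6, Refactor); (closed, 3, 6, Refactor); (closed, 5, 6, Refactor); (closed, 5, 6, Refactor); (open, 3, 5, Triage); (open, 3, 5, Triage); (open, NULL, NULL, Test); (pending, 3, 6, Deploy); (pending, 3, 6, Deploy); (pending, 5, 6, Deploy); (pending, 5, 6, Deploy); (pending, NULL, 2, Build); (pending, NULL, 3, Design); (NULL, NULL, 3, Triage)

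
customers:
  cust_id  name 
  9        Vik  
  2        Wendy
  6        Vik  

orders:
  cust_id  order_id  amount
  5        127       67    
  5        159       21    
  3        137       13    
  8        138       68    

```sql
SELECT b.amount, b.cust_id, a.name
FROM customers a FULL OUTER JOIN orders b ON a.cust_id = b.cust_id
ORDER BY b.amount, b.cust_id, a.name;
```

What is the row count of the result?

FULL OUTER JOIN keeps every row from both sides; unmatched rows get NULL for the other side's columns.
Matching on a.cust_id = b.cust_id.
- cust_id=9: no b row matches, row kept with b columns NULL.
- cust_id=2: no b row matches, row kept with b columns NULL.
- cust_id=6: no b row matches, row kept with b columns NULL.
- plus 4 unmatched b row(s), each kept with NULL a columns.
Total: 0 matched + 7 padded = 7 rows.

7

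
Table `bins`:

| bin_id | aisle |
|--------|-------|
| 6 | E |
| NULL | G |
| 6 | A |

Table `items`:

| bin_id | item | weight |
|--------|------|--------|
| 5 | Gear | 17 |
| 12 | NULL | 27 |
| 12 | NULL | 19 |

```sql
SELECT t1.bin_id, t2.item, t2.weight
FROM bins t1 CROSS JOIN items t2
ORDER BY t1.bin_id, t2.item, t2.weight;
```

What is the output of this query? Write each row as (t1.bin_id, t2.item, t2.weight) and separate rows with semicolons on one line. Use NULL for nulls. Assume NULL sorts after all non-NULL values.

CROSS JOIN pairs every row of `bins` with every row of `items`: 3 × 3 = 9 rows.

(6, Gear, 17); (6, Gear, 17); (6, NULL, 19); (6, NULL, 19); (6, NULL, 27); (6, NULL, 27); (NULL, Gear, 17); (NULL, NULL, 19); (NULL, NULL, 27)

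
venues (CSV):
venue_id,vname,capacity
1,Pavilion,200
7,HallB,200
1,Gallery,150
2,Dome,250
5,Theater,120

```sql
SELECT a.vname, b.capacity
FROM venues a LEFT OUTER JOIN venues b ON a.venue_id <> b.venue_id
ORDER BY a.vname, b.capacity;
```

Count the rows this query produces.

18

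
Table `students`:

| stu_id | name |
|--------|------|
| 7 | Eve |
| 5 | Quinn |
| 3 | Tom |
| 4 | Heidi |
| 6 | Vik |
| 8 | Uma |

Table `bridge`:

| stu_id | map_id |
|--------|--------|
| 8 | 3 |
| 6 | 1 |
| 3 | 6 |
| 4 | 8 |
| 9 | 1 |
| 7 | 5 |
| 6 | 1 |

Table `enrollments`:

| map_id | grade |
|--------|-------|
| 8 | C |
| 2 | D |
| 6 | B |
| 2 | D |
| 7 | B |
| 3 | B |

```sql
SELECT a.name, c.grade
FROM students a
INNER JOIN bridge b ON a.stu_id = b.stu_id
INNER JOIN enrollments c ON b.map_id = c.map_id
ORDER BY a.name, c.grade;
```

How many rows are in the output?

Step 1 — a INNER JOIN b on stu_id → 6 row(s).
Then INNER JOIN `enrollments c` on map_id: keep only rows whose b.map_id appears in c.
Result: 3 row(s).

3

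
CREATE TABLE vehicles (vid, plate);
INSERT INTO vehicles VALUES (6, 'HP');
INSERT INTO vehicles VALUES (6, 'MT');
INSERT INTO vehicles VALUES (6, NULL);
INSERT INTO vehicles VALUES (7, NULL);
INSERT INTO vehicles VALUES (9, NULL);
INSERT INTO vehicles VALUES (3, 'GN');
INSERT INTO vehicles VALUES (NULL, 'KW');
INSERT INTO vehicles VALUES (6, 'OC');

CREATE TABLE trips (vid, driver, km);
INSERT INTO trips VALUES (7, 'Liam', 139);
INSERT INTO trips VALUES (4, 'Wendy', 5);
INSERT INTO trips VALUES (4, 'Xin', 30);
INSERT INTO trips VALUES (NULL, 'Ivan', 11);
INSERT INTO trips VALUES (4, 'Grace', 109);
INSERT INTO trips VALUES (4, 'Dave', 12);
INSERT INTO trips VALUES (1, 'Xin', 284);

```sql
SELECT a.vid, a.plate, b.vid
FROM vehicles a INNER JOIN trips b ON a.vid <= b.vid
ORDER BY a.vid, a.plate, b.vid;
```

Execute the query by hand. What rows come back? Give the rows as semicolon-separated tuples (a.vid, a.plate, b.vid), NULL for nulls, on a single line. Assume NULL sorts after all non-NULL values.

INNER JOIN keeps only pairs where the ON condition holds.
Matching on a.vid <= b.vid. A NULL in a compared column never satisfies the condition.
- vid=6: 1 matching b row(s), so 1 row(s) emitted.
- vid=6: 1 matching b row(s), so 1 row(s) emitted.
- vid=6: 1 matching b row(s), so 1 row(s) emitted.
- vid=7: 1 matching b row(s), so 1 row(s) emitted.
- vid=9: no matching b row, dropped.
- vid=3: 5 matching b row(s), so 5 row(s) emitted.
- vid=NULL: no matching b row, dropped.
- vid=6: 1 matching b row(s), so 1 row(s) emitted.
After projecting and ordering:
a.vid | a.plate | b.vid
3 | GN | 4
3 | GN | 4
3 | GN | 4
3 | GN | 4
3 | GN | 7
6 | HP | 7
6 | MT | 7
6 | OC | 7
6 | NULL | 7
7 | NULL | 7

(3, GN, 4); (3, GN, 4); (3, GN, 4); (3, GN, 4); (3, GN, 7); (6, HP, 7); (6, MT, 7); (6, OC, 7); (6, NULL, 7); (7, NULL, 7)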